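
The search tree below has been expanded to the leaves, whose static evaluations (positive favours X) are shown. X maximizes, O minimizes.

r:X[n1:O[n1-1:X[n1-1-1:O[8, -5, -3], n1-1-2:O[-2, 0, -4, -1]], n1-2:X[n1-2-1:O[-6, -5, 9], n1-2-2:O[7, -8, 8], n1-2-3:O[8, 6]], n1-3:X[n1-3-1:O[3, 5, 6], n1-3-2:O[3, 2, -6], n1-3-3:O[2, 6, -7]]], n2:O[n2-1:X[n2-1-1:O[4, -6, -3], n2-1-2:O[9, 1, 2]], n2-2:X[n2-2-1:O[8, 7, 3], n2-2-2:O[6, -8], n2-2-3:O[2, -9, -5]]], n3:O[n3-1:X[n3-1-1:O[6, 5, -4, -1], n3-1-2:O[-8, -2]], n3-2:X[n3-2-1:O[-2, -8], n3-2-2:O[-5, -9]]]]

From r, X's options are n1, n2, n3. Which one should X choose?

n1-1-1 (O): min(8, -5, -3) = -5
n1-1-2 (O): min(-2, 0, -4, -1) = -4
n1-1 (X): max(-5, -4) = -4
n1-2-1 (O): min(-6, -5, 9) = -6
n1-2-2 (O): min(7, -8, 8) = -8
n1-2-3 (O): min(8, 6) = 6
n1-2 (X): max(-6, -8, 6) = 6
n1-3-1 (O): min(3, 5, 6) = 3
n1-3-2 (O): min(3, 2, -6) = -6
n1-3-3 (O): min(2, 6, -7) = -7
n1-3 (X): max(3, -6, -7) = 3
n1 (O): min(-4, 6, 3) = -4
n2-1-1 (O): min(4, -6, -3) = -6
n2-1-2 (O): min(9, 1, 2) = 1
n2-1 (X): max(-6, 1) = 1
n2-2-1 (O): min(8, 7, 3) = 3
n2-2-2 (O): min(6, -8) = -8
n2-2-3 (O): min(2, -9, -5) = -9
n2-2 (X): max(3, -8, -9) = 3
n2 (O): min(1, 3) = 1
n3-1-1 (O): min(6, 5, -4, -1) = -4
n3-1-2 (O): min(-8, -2) = -8
n3-1 (X): max(-4, -8) = -4
n3-2-1 (O): min(-2, -8) = -8
n3-2-2 (O): min(-5, -9) = -9
n3-2 (X): max(-8, -9) = -8
n3 (O): min(-4, -8) = -8
r (X): max(-4, 1, -8) = 1
X at r wants the highest of {n1=-4, n2=1, n3=-8}, so chooses n2.

n2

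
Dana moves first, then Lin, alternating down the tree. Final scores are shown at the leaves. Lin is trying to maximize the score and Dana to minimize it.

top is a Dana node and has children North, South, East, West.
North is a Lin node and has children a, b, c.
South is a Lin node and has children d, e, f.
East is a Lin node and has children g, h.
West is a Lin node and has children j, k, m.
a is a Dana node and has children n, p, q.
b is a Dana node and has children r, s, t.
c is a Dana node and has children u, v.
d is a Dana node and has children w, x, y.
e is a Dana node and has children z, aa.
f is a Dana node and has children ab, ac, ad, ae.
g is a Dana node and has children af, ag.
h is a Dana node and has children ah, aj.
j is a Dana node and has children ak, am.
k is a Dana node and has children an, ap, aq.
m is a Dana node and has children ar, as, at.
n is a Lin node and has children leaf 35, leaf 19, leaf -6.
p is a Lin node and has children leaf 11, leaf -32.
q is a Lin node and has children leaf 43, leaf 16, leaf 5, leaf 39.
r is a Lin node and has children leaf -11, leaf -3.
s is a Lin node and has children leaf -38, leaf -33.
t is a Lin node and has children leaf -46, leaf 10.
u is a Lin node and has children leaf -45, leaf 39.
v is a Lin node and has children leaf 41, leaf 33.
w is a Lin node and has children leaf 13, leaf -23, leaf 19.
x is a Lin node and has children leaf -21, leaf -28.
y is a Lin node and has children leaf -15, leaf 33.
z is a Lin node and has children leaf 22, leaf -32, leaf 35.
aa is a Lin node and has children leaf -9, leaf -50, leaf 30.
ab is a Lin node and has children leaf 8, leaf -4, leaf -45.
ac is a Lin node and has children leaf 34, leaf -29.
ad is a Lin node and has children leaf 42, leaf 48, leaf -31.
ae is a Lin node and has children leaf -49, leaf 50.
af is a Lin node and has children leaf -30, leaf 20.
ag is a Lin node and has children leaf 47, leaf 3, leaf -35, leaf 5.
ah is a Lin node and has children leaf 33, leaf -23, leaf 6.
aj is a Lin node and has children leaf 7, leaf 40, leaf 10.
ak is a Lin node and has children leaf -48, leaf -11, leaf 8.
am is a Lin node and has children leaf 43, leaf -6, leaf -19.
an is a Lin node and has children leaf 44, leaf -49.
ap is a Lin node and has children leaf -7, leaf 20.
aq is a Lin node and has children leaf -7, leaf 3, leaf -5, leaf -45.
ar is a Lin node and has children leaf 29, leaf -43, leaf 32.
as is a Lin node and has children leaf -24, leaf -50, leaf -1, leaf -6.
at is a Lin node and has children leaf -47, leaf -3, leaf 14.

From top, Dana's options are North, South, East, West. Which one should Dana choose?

n (Lin): max(35, 19, -6) = 35
p (Lin): max(11, -32) = 11
q (Lin): max(43, 16, 5, 39) = 43
a (Dana): min(35, 11, 43) = 11
r (Lin): max(-11, -3) = -3
s (Lin): max(-38, -33) = -33
t (Lin): max(-46, 10) = 10
b (Dana): min(-3, -33, 10) = -33
u (Lin): max(-45, 39) = 39
v (Lin): max(41, 33) = 41
c (Dana): min(39, 41) = 39
North (Lin): max(11, -33, 39) = 39
w (Lin): max(13, -23, 19) = 19
x (Lin): max(-21, -28) = -21
y (Lin): max(-15, 33) = 33
d (Dana): min(19, -21, 33) = -21
z (Lin): max(22, -32, 35) = 35
aa (Lin): max(-9, -50, 30) = 30
e (Dana): min(35, 30) = 30
ab (Lin): max(8, -4, -45) = 8
ac (Lin): max(34, -29) = 34
ad (Lin): max(42, 48, -31) = 48
ae (Lin): max(-49, 50) = 50
f (Dana): min(8, 34, 48, 50) = 8
South (Lin): max(-21, 30, 8) = 30
af (Lin): max(-30, 20) = 20
ag (Lin): max(47, 3, -35, 5) = 47
g (Dana): min(20, 47) = 20
ah (Lin): max(33, -23, 6) = 33
aj (Lin): max(7, 40, 10) = 40
h (Dana): min(33, 40) = 33
East (Lin): max(20, 33) = 33
ak (Lin): max(-48, -11, 8) = 8
am (Lin): max(43, -6, -19) = 43
j (Dana): min(8, 43) = 8
an (Lin): max(44, -49) = 44
ap (Lin): max(-7, 20) = 20
aq (Lin): max(-7, 3, -5, -45) = 3
k (Dana): min(44, 20, 3) = 3
ar (Lin): max(29, -43, 32) = 32
as (Lin): max(-24, -50, -1, -6) = -1
at (Lin): max(-47, -3, 14) = 14
m (Dana): min(32, -1, 14) = -1
West (Lin): max(8, 3, -1) = 8
top (Dana): min(39, 30, 33, 8) = 8
Dana at top wants the lowest of {North=39, South=30, East=33, West=8}, so chooses West.

West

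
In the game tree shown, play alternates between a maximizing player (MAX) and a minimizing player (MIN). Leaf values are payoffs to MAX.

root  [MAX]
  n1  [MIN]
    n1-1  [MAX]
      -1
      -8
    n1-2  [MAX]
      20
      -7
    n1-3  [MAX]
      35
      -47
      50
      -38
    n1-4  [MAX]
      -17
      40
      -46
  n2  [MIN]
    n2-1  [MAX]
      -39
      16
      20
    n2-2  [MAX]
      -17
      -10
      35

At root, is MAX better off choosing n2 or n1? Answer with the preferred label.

n2

n2-1 (MAX): max(-39, 16, 20) = 20
n2-2 (MAX): max(-17, -10, 35) = 35
n2 (MIN): min(20, 35) = 20
n1-1 (MAX): max(-1, -8) = -1
n1-2 (MAX): max(20, -7) = 20
n1-3 (MAX): max(35, -47, 50, -38) = 50
n1-4 (MAX): max(-17, 40, -46) = 40
n1 (MIN): min(-1, 20, 50, 40) = -1
MAX prefers the higher value; n2=20, n1=-1. n2 is better since 20 > -1.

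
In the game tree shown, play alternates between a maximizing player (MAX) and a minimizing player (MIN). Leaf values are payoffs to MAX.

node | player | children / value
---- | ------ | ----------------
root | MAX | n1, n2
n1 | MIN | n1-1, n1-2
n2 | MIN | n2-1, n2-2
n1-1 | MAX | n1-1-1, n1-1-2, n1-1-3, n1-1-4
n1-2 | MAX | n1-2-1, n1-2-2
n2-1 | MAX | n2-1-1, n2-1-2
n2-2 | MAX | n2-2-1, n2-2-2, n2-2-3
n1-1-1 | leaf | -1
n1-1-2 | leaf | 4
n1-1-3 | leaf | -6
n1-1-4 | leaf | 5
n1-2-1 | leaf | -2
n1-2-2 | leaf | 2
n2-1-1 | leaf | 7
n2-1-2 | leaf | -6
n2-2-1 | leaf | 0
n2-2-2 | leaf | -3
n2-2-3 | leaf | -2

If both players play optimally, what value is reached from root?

n1-1 (MAX): max(-1, 4, -6, 5) = 5
n1-2 (MAX): max(-2, 2) = 2
n1 (MIN): min(5, 2) = 2
n2-1 (MAX): max(7, -6) = 7
n2-2 (MAX): max(0, -3, -2) = 0
n2 (MIN): min(7, 0) = 0
root (MAX): max(2, 0) = 2

2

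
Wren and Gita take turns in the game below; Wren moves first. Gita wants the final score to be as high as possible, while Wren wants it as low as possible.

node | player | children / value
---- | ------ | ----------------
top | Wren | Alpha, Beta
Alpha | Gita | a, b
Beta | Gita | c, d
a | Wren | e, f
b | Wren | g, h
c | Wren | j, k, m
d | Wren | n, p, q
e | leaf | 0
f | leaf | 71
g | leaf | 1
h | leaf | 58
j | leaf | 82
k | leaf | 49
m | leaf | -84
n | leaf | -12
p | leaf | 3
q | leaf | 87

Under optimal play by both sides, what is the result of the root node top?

a (Wren): min(0, 71) = 0
b (Wren): min(1, 58) = 1
Alpha (Gita): max(0, 1) = 1
c (Wren): min(82, 49, -84) = -84
d (Wren): min(-12, 3, 87) = -12
Beta (Gita): max(-84, -12) = -12
top (Wren): min(1, -12) = -12

-12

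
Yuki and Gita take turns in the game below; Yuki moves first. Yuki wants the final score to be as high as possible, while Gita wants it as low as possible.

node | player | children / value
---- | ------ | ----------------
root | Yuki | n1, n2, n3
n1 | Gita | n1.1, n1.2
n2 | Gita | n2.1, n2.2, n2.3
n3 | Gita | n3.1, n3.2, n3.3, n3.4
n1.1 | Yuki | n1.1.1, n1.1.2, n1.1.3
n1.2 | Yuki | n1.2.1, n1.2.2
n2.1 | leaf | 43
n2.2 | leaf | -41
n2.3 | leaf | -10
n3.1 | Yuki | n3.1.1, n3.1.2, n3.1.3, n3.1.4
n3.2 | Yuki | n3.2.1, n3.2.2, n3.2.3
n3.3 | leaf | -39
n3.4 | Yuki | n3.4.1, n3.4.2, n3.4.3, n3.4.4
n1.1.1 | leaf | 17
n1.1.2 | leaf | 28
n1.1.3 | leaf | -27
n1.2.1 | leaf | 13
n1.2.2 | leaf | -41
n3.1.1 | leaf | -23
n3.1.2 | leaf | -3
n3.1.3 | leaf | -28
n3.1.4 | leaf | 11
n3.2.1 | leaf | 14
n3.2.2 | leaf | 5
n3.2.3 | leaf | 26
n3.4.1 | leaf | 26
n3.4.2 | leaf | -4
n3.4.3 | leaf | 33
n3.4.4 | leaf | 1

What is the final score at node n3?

n3.1 (Yuki): max(-23, -3, -28, 11) = 11
n3.2 (Yuki): max(14, 5, 26) = 26
n3.4 (Yuki): max(26, -4, 33, 1) = 33
n3 (Gita): min(11, 26, -39, 33) = -39

-39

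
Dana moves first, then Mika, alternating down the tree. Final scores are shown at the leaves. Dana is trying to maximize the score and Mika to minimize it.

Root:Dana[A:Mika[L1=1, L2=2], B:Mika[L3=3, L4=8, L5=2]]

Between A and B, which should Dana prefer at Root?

A (Mika): min(1, 2) = 1
B (Mika): min(3, 8, 2) = 2
Dana prefers the higher value; A=1, B=2. B is better since 2 > 1.

B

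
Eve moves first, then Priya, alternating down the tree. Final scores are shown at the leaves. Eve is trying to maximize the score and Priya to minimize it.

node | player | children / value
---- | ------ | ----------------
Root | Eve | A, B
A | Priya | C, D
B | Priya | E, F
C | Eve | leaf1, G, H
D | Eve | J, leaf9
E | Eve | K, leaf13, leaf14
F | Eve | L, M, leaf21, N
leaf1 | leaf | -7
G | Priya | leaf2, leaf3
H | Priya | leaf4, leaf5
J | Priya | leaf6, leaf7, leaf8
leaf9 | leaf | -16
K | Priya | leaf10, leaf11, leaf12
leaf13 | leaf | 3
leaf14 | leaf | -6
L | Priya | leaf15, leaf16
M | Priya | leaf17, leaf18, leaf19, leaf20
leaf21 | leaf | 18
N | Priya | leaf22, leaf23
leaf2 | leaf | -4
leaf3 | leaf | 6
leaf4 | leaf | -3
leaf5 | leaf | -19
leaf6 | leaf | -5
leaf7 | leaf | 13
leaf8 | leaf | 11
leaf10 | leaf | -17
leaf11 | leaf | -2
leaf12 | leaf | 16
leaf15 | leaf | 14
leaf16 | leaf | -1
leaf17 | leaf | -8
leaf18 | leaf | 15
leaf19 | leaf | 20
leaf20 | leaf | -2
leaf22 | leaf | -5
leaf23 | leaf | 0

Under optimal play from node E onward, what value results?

3

K (Priya): min(-17, -2, 16) = -17
E (Eve): max(-17, 3, -6) = 3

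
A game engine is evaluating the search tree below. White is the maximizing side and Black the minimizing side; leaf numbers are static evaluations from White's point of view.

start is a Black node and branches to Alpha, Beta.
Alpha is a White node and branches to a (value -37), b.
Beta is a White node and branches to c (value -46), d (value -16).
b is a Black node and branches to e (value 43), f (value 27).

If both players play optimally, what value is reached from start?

b (Black): min(43, 27) = 27
Alpha (White): max(-37, 27) = 27
Beta (White): max(-46, -16) = -16
start (Black): min(27, -16) = -16

-16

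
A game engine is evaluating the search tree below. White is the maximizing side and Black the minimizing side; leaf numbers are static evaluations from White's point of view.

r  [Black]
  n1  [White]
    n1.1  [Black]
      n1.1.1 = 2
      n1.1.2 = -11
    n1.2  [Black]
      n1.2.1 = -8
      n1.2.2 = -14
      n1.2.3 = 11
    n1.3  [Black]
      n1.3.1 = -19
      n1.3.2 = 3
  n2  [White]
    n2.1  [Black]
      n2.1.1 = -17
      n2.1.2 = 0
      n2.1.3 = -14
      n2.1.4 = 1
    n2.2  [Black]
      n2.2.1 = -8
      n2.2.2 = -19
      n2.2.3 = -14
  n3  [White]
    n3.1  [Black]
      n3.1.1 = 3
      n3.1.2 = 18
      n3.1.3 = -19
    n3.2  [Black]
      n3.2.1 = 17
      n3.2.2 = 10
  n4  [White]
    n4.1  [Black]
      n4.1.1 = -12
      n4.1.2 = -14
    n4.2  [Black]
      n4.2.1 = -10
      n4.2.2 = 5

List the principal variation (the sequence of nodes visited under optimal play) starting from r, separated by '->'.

n1.1 (Black): min(2, -11) = -11
n1.2 (Black): min(-8, -14, 11) = -14
n1.3 (Black): min(-19, 3) = -19
n1 (White): max(-11, -14, -19) = -11
n2.1 (Black): min(-17, 0, -14, 1) = -17
n2.2 (Black): min(-8, -19, -14) = -19
n2 (White): max(-17, -19) = -17
n3.1 (Black): min(3, 18, -19) = -19
n3.2 (Black): min(17, 10) = 10
n3 (White): max(-19, 10) = 10
n4.1 (Black): min(-12, -14) = -14
n4.2 (Black): min(-10, 5) = -10
n4 (White): max(-14, -10) = -10
r (Black): min(-11, -17, 10, -10) = -17
At r, Black picks n2 (lowest: -17).
At n2, White picks n2.1 (highest: -17).
At n2.1, Black picks n2.1.1 (lowest: -17).
Terminal value -17.

r -> n2 -> n2.1 -> n2.1.1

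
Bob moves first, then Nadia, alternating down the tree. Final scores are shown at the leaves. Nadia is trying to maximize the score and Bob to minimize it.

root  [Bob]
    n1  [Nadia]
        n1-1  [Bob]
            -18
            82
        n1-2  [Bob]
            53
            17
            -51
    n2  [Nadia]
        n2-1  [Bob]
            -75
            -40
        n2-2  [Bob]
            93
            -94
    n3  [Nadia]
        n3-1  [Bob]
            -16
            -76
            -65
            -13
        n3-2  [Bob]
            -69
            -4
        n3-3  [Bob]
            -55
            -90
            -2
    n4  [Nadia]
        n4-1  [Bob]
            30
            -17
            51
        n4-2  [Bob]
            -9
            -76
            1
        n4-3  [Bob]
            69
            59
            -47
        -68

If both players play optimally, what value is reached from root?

n1-1 (Bob): min(-18, 82) = -18
n1-2 (Bob): min(53, 17, -51) = -51
n1 (Nadia): max(-18, -51) = -18
n2-1 (Bob): min(-75, -40) = -75
n2-2 (Bob): min(93, -94) = -94
n2 (Nadia): max(-75, -94) = -75
n3-1 (Bob): min(-16, -76, -65, -13) = -76
n3-2 (Bob): min(-69, -4) = -69
n3-3 (Bob): min(-55, -90, -2) = -90
n3 (Nadia): max(-76, -69, -90) = -69
n4-1 (Bob): min(30, -17, 51) = -17
n4-2 (Bob): min(-9, -76, 1) = -76
n4-3 (Bob): min(69, 59, -47) = -47
n4 (Nadia): max(-17, -76, -47, -68) = -17
root (Bob): min(-18, -75, -69, -17) = -75

-75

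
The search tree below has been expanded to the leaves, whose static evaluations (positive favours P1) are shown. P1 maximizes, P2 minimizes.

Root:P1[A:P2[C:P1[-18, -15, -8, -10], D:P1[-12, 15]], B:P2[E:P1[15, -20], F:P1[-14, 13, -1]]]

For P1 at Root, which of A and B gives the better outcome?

C (P1): max(-18, -15, -8, -10) = -8
D (P1): max(-12, 15) = 15
A (P2): min(-8, 15) = -8
E (P1): max(15, -20) = 15
F (P1): max(-14, 13, -1) = 13
B (P2): min(15, 13) = 13
P1 prefers the higher value; A=-8, B=13. B is better since 13 > -8.

B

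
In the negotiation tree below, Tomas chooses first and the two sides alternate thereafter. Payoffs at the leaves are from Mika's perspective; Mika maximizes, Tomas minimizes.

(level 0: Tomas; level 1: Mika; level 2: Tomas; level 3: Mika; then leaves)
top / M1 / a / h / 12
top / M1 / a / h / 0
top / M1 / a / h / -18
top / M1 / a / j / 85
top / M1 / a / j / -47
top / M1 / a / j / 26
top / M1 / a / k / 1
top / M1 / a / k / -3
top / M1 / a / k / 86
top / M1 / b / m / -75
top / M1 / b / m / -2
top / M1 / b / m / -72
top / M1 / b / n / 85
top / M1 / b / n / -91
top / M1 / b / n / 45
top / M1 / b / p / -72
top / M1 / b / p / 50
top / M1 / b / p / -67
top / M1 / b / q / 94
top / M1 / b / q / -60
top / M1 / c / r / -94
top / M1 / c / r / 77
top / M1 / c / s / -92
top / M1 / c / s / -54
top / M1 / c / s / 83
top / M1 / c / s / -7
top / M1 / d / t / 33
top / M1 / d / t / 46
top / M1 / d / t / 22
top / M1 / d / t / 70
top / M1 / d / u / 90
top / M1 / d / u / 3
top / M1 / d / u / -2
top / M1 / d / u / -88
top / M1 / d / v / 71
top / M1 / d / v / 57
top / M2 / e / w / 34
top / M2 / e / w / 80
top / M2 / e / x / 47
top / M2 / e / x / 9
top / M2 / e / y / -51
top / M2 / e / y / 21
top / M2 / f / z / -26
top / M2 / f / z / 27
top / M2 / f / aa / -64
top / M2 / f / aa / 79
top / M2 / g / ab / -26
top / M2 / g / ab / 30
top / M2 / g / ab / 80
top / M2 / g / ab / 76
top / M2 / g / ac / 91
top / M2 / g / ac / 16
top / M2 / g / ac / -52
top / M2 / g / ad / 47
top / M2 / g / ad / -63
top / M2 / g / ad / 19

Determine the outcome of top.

47

h (Mika): max(12, 0, -18) = 12
j (Mika): max(85, -47, 26) = 85
k (Mika): max(1, -3, 86) = 86
a (Tomas): min(12, 85, 86) = 12
m (Mika): max(-75, -2, -72) = -2
n (Mika): max(85, -91, 45) = 85
p (Mika): max(-72, 50, -67) = 50
q (Mika): max(94, -60) = 94
b (Tomas): min(-2, 85, 50, 94) = -2
r (Mika): max(-94, 77) = 77
s (Mika): max(-92, -54, 83, -7) = 83
c (Tomas): min(77, 83) = 77
t (Mika): max(33, 46, 22, 70) = 70
u (Mika): max(90, 3, -2, -88) = 90
v (Mika): max(71, 57) = 71
d (Tomas): min(70, 90, 71) = 70
M1 (Mika): max(12, -2, 77, 70) = 77
w (Mika): max(34, 80) = 80
x (Mika): max(47, 9) = 47
y (Mika): max(-51, 21) = 21
e (Tomas): min(80, 47, 21) = 21
z (Mika): max(-26, 27) = 27
aa (Mika): max(-64, 79) = 79
f (Tomas): min(27, 79) = 27
ab (Mika): max(-26, 30, 80, 76) = 80
ac (Mika): max(91, 16, -52) = 91
ad (Mika): max(47, -63, 19) = 47
g (Tomas): min(80, 91, 47) = 47
M2 (Mika): max(21, 27, 47) = 47
top (Tomas): min(77, 47) = 47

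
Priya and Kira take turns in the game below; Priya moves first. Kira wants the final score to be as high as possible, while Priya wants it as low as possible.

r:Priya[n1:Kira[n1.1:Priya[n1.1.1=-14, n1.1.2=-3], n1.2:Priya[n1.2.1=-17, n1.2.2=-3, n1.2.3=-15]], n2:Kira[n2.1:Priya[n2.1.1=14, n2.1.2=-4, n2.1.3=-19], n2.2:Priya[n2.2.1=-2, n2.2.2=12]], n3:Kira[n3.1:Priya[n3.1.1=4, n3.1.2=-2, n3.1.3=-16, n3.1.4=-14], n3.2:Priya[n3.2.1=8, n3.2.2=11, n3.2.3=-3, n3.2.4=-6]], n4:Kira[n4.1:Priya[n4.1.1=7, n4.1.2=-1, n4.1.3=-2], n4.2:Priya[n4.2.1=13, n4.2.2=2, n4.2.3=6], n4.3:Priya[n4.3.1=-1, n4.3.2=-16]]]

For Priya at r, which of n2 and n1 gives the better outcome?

n1

n2.1 (Priya): min(14, -4, -19) = -19
n2.2 (Priya): min(-2, 12) = -2
n2 (Kira): max(-19, -2) = -2
n1.1 (Priya): min(-14, -3) = -14
n1.2 (Priya): min(-17, -3, -15) = -17
n1 (Kira): max(-14, -17) = -14
Priya prefers the lower value; n2=-2, n1=-14. n1 is better since -14 < -2.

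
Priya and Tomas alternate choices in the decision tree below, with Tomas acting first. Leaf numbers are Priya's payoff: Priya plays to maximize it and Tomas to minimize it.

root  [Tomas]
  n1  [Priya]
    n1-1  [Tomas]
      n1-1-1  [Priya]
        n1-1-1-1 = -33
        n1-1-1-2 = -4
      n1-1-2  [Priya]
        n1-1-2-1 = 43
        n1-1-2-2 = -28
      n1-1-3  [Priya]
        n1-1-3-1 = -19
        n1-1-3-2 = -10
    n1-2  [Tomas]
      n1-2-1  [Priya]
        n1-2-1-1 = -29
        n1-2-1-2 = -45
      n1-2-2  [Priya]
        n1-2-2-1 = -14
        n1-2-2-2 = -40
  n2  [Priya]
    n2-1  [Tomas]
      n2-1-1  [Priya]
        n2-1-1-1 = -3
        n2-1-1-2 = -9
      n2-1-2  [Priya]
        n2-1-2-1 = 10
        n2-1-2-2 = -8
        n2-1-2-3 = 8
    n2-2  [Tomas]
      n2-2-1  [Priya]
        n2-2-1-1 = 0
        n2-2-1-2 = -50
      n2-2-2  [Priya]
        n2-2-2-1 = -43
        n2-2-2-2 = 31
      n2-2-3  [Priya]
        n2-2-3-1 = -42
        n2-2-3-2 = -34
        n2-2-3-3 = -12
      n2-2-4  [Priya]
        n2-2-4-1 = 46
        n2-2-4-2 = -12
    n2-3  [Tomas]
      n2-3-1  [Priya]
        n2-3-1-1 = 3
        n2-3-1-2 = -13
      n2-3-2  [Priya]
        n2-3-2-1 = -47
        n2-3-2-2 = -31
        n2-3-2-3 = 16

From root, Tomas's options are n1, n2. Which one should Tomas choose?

n1-1-1 (Priya): max(-33, -4) = -4
n1-1-2 (Priya): max(43, -28) = 43
n1-1-3 (Priya): max(-19, -10) = -10
n1-1 (Tomas): min(-4, 43, -10) = -10
n1-2-1 (Priya): max(-29, -45) = -29
n1-2-2 (Priya): max(-14, -40) = -14
n1-2 (Tomas): min(-29, -14) = -29
n1 (Priya): max(-10, -29) = -10
n2-1-1 (Priya): max(-3, -9) = -3
n2-1-2 (Priya): max(10, -8, 8) = 10
n2-1 (Tomas): min(-3, 10) = -3
n2-2-1 (Priya): max(0, -50) = 0
n2-2-2 (Priya): max(-43, 31) = 31
n2-2-3 (Priya): max(-42, -34, -12) = -12
n2-2-4 (Priya): max(46, -12) = 46
n2-2 (Tomas): min(0, 31, -12, 46) = -12
n2-3-1 (Priya): max(3, -13) = 3
n2-3-2 (Priya): max(-47, -31, 16) = 16
n2-3 (Tomas): min(3, 16) = 3
n2 (Priya): max(-3, -12, 3) = 3
root (Tomas): min(-10, 3) = -10
Tomas at root wants the lowest of {n1=-10, n2=3}, so chooses n1.

n1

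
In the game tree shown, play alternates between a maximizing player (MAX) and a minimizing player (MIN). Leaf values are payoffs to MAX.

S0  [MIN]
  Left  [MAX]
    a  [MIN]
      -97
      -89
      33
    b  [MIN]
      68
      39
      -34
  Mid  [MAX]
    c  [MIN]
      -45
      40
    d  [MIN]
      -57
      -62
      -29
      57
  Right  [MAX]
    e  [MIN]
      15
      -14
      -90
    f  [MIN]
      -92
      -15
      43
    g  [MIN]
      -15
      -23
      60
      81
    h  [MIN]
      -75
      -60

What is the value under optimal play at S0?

a (MIN): min(-97, -89, 33) = -97
b (MIN): min(68, 39, -34) = -34
Left (MAX): max(-97, -34) = -34
c (MIN): min(-45, 40) = -45
d (MIN): min(-57, -62, -29, 57) = -62
Mid (MAX): max(-45, -62) = -45
e (MIN): min(15, -14, -90) = -90
f (MIN): min(-92, -15, 43) = -92
g (MIN): min(-15, -23, 60, 81) = -23
h (MIN): min(-75, -60) = -75
Right (MAX): max(-90, -92, -23, -75) = -23
S0 (MIN): min(-34, -45, -23) = -45

-45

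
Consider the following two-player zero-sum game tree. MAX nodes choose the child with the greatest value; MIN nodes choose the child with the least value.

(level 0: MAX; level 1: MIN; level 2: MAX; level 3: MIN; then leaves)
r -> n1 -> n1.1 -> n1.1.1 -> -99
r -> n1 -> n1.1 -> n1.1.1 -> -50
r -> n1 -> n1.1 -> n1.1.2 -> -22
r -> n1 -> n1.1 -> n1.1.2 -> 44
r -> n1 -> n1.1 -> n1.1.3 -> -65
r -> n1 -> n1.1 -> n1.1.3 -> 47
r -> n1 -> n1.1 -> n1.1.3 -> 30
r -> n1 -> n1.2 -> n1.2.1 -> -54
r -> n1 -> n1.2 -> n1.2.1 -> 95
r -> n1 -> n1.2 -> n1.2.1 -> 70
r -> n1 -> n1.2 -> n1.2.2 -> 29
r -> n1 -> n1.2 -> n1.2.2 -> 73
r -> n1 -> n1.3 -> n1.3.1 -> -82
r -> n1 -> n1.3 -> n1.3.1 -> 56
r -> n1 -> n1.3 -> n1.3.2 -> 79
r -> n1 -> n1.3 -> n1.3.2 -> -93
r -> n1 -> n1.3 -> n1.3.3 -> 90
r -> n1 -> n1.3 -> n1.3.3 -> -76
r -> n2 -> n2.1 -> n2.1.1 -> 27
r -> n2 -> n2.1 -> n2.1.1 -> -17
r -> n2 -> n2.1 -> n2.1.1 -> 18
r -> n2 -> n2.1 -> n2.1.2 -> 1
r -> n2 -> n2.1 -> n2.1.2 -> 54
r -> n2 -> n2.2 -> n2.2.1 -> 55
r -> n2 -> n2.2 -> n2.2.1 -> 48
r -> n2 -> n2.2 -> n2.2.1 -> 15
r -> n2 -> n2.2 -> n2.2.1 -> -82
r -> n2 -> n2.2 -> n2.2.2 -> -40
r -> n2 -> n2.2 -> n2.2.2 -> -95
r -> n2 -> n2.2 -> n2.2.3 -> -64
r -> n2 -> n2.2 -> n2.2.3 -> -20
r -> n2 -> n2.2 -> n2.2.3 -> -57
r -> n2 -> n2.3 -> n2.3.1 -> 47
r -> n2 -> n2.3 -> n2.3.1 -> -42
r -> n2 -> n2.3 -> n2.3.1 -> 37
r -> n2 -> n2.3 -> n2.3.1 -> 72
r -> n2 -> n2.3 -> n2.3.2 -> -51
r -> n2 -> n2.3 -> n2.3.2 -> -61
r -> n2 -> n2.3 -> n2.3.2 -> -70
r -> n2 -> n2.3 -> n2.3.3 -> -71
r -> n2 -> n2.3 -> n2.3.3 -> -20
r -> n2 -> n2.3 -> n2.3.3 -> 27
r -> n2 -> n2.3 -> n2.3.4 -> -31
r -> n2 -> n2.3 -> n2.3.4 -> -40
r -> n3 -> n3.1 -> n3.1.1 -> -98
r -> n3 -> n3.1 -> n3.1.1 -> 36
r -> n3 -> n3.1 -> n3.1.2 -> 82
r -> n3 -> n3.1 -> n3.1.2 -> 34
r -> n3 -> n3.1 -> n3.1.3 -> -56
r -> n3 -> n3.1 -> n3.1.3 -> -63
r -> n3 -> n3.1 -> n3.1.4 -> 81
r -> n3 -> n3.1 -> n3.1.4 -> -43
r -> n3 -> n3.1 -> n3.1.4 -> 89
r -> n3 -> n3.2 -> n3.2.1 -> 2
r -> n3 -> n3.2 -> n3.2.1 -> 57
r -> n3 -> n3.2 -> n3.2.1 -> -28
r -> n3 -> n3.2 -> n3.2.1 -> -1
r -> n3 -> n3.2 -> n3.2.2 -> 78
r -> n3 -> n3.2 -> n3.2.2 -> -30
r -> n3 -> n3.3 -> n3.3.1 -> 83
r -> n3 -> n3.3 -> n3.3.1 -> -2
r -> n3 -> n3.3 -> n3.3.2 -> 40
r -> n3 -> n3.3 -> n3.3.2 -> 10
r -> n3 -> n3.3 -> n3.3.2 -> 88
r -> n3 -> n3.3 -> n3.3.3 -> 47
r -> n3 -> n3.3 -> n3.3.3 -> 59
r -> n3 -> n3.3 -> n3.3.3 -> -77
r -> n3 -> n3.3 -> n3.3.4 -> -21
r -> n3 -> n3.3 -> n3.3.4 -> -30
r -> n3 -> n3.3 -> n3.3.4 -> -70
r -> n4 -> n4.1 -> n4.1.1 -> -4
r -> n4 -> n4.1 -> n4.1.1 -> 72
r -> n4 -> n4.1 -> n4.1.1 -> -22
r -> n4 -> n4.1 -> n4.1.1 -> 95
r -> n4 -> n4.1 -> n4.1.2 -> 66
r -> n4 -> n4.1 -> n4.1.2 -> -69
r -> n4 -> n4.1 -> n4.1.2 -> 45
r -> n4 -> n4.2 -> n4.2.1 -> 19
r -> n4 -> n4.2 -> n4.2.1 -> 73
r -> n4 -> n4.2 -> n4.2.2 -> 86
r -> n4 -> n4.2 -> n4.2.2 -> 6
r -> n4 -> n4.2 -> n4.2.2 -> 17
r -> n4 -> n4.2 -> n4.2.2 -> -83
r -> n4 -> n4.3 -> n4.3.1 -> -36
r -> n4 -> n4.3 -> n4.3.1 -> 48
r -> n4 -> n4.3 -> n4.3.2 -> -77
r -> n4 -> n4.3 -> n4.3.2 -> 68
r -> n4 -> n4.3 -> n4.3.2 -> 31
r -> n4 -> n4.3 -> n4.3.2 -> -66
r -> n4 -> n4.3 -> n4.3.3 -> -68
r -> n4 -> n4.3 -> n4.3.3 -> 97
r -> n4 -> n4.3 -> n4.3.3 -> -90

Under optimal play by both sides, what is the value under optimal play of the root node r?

n1.1.1 (MIN): min(-99, -50) = -99
n1.1.2 (MIN): min(-22, 44) = -22
n1.1.3 (MIN): min(-65, 47, 30) = -65
n1.1 (MAX): max(-99, -22, -65) = -22
n1.2.1 (MIN): min(-54, 95, 70) = -54
n1.2.2 (MIN): min(29, 73) = 29
n1.2 (MAX): max(-54, 29) = 29
n1.3.1 (MIN): min(-82, 56) = -82
n1.3.2 (MIN): min(79, -93) = -93
n1.3.3 (MIN): min(90, -76) = -76
n1.3 (MAX): max(-82, -93, -76) = -76
n1 (MIN): min(-22, 29, -76) = -76
n2.1.1 (MIN): min(27, -17, 18) = -17
n2.1.2 (MIN): min(1, 54) = 1
n2.1 (MAX): max(-17, 1) = 1
n2.2.1 (MIN): min(55, 48, 15, -82) = -82
n2.2.2 (MIN): min(-40, -95) = -95
n2.2.3 (MIN): min(-64, -20, -57) = -64
n2.2 (MAX): max(-82, -95, -64) = -64
n2.3.1 (MIN): min(47, -42, 37, 72) = -42
n2.3.2 (MIN): min(-51, -61, -70) = -70
n2.3.3 (MIN): min(-71, -20, 27) = -71
n2.3.4 (MIN): min(-31, -40) = -40
n2.3 (MAX): max(-42, -70, -71, -40) = -40
n2 (MIN): min(1, -64, -40) = -64
n3.1.1 (MIN): min(-98, 36) = -98
n3.1.2 (MIN): min(82, 34) = 34
n3.1.3 (MIN): min(-56, -63) = -63
n3.1.4 (MIN): min(81, -43, 89) = -43
n3.1 (MAX): max(-98, 34, -63, -43) = 34
n3.2.1 (MIN): min(2, 57, -28, -1) = -28
n3.2.2 (MIN): min(78, -30) = -30
n3.2 (MAX): max(-28, -30) = -28
n3.3.1 (MIN): min(83, -2) = -2
n3.3.2 (MIN): min(40, 10, 88) = 10
n3.3.3 (MIN): min(47, 59, -77) = -77
n3.3.4 (MIN): min(-21, -30, -70) = -70
n3.3 (MAX): max(-2, 10, -77, -70) = 10
n3 (MIN): min(34, -28, 10) = -28
n4.1.1 (MIN): min(-4, 72, -22, 95) = -22
n4.1.2 (MIN): min(66, -69, 45) = -69
n4.1 (MAX): max(-22, -69) = -22
n4.2.1 (MIN): min(19, 73) = 19
n4.2.2 (MIN): min(86, 6, 17, -83) = -83
n4.2 (MAX): max(19, -83) = 19
n4.3.1 (MIN): min(-36, 48) = -36
n4.3.2 (MIN): min(-77, 68, 31, -66) = -77
n4.3.3 (MIN): min(-68, 97, -90) = -90
n4.3 (MAX): max(-36, -77, -90) = -36
n4 (MIN): min(-22, 19, -36) = -36
r (MAX): max(-76, -64, -28, -36) = -28

-28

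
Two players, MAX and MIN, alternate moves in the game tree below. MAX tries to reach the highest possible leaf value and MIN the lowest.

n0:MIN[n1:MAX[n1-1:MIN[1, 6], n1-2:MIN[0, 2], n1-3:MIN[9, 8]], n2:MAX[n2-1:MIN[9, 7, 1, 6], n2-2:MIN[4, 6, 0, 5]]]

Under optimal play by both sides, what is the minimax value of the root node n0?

1

n1-1 (MIN): min(1, 6) = 1
n1-2 (MIN): min(0, 2) = 0
n1-3 (MIN): min(9, 8) = 8
n1 (MAX): max(1, 0, 8) = 8
n2-1 (MIN): min(9, 7, 1, 6) = 1
n2-2 (MIN): min(4, 6, 0, 5) = 0
n2 (MAX): max(1, 0) = 1
n0 (MIN): min(8, 1) = 1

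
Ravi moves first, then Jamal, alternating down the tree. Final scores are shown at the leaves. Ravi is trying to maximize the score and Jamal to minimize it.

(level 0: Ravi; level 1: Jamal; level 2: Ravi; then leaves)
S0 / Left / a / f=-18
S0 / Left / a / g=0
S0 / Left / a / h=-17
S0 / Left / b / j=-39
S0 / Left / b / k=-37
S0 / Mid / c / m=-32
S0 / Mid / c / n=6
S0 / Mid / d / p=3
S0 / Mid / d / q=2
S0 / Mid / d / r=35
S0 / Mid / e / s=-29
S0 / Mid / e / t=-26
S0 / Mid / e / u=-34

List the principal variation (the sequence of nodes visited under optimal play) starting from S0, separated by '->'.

a (Ravi): max(-18, 0, -17) = 0
b (Ravi): max(-39, -37) = -37
Left (Jamal): min(0, -37) = -37
c (Ravi): max(-32, 6) = 6
d (Ravi): max(3, 2, 35) = 35
e (Ravi): max(-29, -26, -34) = -26
Mid (Jamal): min(6, 35, -26) = -26
S0 (Ravi): max(-37, -26) = -26
At S0, Ravi picks Mid (highest: -26).
At Mid, Jamal picks e (lowest: -26).
At e, Ravi picks t (highest: -26).
Terminal value -26.

S0 -> Mid -> e -> t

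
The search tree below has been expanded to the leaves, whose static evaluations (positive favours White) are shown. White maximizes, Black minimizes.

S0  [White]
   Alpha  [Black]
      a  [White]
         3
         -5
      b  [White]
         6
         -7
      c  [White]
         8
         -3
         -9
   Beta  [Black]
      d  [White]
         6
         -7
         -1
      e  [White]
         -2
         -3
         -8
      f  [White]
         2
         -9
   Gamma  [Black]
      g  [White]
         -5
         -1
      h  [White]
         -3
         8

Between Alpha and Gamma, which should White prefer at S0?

a (White): max(3, -5) = 3
b (White): max(6, -7) = 6
c (White): max(8, -3, -9) = 8
Alpha (Black): min(3, 6, 8) = 3
g (White): max(-5, -1) = -1
h (White): max(-3, 8) = 8
Gamma (Black): min(-1, 8) = -1
White prefers the higher value; Alpha=3, Gamma=-1. Alpha is better since 3 > -1.

Alpha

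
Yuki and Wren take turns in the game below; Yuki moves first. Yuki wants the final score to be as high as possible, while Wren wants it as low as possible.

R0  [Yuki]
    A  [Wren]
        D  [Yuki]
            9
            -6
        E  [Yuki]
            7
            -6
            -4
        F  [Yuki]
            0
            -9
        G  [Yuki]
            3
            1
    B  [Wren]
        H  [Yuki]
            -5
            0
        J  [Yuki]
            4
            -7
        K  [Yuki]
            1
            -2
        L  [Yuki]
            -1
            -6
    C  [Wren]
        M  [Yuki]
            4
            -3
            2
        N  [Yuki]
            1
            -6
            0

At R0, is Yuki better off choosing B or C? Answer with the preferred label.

H (Yuki): max(-5, 0) = 0
J (Yuki): max(4, -7) = 4
K (Yuki): max(1, -2) = 1
L (Yuki): max(-1, -6) = -1
B (Wren): min(0, 4, 1, -1) = -1
M (Yuki): max(4, -3, 2) = 4
N (Yuki): max(1, -6, 0) = 1
C (Wren): min(4, 1) = 1
Yuki prefers the higher value; B=-1, C=1. C is better since 1 > -1.

C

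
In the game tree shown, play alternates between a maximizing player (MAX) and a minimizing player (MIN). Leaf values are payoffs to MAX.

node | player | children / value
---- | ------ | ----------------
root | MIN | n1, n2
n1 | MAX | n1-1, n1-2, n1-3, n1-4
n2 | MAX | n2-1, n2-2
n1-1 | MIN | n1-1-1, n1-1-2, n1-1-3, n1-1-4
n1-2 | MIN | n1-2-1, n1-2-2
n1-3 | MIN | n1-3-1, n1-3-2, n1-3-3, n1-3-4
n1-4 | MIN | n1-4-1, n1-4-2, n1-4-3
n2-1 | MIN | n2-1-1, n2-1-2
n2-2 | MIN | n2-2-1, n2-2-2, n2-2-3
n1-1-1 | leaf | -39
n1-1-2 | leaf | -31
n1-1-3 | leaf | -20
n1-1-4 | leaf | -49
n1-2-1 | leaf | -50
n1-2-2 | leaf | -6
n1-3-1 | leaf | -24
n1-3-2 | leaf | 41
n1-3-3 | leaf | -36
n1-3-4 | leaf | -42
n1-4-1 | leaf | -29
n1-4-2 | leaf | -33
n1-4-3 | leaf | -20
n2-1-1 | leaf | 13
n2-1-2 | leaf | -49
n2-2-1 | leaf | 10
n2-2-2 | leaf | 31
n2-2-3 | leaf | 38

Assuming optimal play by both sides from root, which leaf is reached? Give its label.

n1-1 (MIN): min(-39, -31, -20, -49) = -49
n1-2 (MIN): min(-50, -6) = -50
n1-3 (MIN): min(-24, 41, -36, -42) = -42
n1-4 (MIN): min(-29, -33, -20) = -33
n1 (MAX): max(-49, -50, -42, -33) = -33
n2-1 (MIN): min(13, -49) = -49
n2-2 (MIN): min(10, 31, 38) = 10
n2 (MAX): max(-49, 10) = 10
root (MIN): min(-33, 10) = -33
At root, MIN picks n1 (lowest: -33).
At n1, MAX picks n1-4 (highest: -33).
At n1-4, MIN picks n1-4-2 (lowest: -33).
Terminal value -33.

n1-4-2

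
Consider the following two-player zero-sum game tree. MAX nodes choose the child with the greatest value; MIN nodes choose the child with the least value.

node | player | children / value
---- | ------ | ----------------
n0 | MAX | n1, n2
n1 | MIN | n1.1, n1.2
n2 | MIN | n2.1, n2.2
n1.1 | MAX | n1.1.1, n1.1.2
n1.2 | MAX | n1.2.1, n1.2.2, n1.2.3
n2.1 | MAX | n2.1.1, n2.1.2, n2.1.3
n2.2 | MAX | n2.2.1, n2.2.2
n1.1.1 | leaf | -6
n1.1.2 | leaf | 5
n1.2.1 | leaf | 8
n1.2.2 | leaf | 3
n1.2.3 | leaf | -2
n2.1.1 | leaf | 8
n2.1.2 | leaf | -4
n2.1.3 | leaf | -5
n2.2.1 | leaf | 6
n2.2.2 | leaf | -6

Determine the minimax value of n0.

n1.1 (MAX): max(-6, 5) = 5
n1.2 (MAX): max(8, 3, -2) = 8
n1 (MIN): min(5, 8) = 5
n2.1 (MAX): max(8, -4, -5) = 8
n2.2 (MAX): max(6, -6) = 6
n2 (MIN): min(8, 6) = 6
n0 (MAX): max(5, 6) = 6

6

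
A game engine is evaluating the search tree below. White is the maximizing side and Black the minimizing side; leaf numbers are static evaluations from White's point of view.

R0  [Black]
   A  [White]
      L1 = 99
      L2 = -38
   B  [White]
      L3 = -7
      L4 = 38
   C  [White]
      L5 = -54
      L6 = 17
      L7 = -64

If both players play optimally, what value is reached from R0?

17

A (White): max(99, -38) = 99
B (White): max(-7, 38) = 38
C (White): max(-54, 17, -64) = 17
R0 (Black): min(99, 38, 17) = 17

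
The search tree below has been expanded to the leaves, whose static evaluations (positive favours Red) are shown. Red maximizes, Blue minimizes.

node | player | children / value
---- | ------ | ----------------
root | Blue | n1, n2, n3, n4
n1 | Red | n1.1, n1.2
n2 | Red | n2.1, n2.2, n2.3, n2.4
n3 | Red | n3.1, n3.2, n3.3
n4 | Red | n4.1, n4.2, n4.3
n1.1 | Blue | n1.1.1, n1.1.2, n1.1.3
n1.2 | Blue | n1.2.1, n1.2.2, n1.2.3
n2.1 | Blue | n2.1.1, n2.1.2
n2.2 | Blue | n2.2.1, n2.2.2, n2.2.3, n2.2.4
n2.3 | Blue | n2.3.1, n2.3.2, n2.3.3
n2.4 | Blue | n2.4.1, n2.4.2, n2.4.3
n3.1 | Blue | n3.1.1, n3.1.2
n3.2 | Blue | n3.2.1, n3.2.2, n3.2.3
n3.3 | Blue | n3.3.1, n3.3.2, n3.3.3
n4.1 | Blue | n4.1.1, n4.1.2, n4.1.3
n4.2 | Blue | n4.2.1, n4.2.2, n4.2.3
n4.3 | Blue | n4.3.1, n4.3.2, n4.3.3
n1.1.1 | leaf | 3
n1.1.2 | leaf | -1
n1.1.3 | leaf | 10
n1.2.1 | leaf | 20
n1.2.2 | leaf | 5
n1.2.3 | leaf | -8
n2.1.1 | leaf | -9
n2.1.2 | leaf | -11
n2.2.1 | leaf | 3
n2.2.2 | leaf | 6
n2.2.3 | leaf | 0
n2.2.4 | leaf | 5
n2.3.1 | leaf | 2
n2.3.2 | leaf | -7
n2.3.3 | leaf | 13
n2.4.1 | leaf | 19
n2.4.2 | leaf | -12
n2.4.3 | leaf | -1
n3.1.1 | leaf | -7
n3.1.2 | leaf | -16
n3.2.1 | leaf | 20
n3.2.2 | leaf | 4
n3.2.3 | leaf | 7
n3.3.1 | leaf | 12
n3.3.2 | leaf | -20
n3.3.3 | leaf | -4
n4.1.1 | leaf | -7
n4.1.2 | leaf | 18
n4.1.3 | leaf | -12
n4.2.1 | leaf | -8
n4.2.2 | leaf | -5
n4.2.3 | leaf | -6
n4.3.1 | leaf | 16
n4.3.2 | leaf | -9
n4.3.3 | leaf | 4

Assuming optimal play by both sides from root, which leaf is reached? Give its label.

n4.2.1

n1.1 (Blue): min(3, -1, 10) = -1
n1.2 (Blue): min(20, 5, -8) = -8
n1 (Red): max(-1, -8) = -1
n2.1 (Blue): min(-9, -11) = -11
n2.2 (Blue): min(3, 6, 0, 5) = 0
n2.3 (Blue): min(2, -7, 13) = -7
n2.4 (Blue): min(19, -12, -1) = -12
n2 (Red): max(-11, 0, -7, -12) = 0
n3.1 (Blue): min(-7, -16) = -16
n3.2 (Blue): min(20, 4, 7) = 4
n3.3 (Blue): min(12, -20, -4) = -20
n3 (Red): max(-16, 4, -20) = 4
n4.1 (Blue): min(-7, 18, -12) = -12
n4.2 (Blue): min(-8, -5, -6) = -8
n4.3 (Blue): min(16, -9, 4) = -9
n4 (Red): max(-12, -8, -9) = -8
root (Blue): min(-1, 0, 4, -8) = -8
At root, Blue picks n4 (lowest: -8).
At n4, Red picks n4.2 (highest: -8).
At n4.2, Blue picks n4.2.1 (lowest: -8).
Terminal value -8.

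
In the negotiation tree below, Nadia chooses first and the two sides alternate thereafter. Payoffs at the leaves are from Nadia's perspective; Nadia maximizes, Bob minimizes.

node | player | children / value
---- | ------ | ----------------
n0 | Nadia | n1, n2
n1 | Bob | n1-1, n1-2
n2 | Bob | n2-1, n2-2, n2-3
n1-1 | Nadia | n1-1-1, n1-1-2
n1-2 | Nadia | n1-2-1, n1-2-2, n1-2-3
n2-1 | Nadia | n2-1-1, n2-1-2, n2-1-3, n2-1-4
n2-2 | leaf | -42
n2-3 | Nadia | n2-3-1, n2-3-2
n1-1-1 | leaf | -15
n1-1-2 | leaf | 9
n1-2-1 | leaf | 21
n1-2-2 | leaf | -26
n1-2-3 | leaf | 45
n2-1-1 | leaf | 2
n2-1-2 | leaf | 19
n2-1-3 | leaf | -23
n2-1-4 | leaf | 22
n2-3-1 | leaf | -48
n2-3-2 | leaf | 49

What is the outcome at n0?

9

n1-1 (Nadia): max(-15, 9) = 9
n1-2 (Nadia): max(21, -26, 45) = 45
n1 (Bob): min(9, 45) = 9
n2-1 (Nadia): max(2, 19, -23, 22) = 22
n2-3 (Nadia): max(-48, 49) = 49
n2 (Bob): min(22, -42, 49) = -42
n0 (Nadia): max(9, -42) = 9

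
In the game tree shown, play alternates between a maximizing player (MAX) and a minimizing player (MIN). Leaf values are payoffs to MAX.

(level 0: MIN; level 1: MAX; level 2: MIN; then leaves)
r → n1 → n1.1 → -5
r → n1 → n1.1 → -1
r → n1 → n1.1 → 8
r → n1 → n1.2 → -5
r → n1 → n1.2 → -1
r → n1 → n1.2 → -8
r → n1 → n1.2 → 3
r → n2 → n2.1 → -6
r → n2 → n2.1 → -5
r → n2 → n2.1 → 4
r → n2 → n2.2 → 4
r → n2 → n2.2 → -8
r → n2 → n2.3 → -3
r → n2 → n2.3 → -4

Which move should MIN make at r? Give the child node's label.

n1

n1.1 (MIN): min(-5, -1, 8) = -5
n1.2 (MIN): min(-5, -1, -8, 3) = -8
n1 (MAX): max(-5, -8) = -5
n2.1 (MIN): min(-6, -5, 4) = -6
n2.2 (MIN): min(4, -8) = -8
n2.3 (MIN): min(-3, -4) = -4
n2 (MAX): max(-6, -8, -4) = -4
r (MIN): min(-5, -4) = -5
MIN at r wants the lowest of {n1=-5, n2=-4}, so chooses n1.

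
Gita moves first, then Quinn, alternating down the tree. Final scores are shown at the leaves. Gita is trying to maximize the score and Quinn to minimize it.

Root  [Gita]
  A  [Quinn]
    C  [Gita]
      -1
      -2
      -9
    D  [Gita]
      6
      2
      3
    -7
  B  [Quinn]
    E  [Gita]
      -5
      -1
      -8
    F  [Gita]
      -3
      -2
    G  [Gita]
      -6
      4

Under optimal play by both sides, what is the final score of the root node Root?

-2

C (Gita): max(-1, -2, -9) = -1
D (Gita): max(6, 2, 3) = 6
A (Quinn): min(-1, 6, -7) = -7
E (Gita): max(-5, -1, -8) = -1
F (Gita): max(-3, -2) = -2
G (Gita): max(-6, 4) = 4
B (Quinn): min(-1, -2, 4) = -2
Root (Gita): max(-7, -2) = -2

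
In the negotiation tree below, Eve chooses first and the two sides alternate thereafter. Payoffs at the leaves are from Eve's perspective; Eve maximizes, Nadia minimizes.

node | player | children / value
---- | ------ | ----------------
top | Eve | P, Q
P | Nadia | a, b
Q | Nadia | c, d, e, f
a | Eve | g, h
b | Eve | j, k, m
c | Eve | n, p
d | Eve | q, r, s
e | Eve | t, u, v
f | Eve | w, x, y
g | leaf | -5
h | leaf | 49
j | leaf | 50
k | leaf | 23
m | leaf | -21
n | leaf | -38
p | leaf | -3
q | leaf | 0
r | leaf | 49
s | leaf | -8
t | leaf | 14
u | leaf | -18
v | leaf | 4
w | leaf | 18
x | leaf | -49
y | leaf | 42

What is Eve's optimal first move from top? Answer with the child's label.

P

a (Eve): max(-5, 49) = 49
b (Eve): max(50, 23, -21) = 50
P (Nadia): min(49, 50) = 49
c (Eve): max(-38, -3) = -3
d (Eve): max(0, 49, -8) = 49
e (Eve): max(14, -18, 4) = 14
f (Eve): max(18, -49, 42) = 42
Q (Nadia): min(-3, 49, 14, 42) = -3
top (Eve): max(49, -3) = 49
Eve at top wants the highest of {P=49, Q=-3}, so chooses P.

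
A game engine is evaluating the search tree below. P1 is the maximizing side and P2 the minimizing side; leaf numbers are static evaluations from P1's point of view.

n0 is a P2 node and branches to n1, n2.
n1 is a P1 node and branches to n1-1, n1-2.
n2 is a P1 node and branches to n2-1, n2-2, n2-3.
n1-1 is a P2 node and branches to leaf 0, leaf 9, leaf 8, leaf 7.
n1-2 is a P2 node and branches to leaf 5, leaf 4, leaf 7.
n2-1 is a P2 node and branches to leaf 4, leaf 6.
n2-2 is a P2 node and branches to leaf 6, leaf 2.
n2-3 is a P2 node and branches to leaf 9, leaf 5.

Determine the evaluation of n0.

n1-1 (P2): min(0, 9, 8, 7) = 0
n1-2 (P2): min(5, 4, 7) = 4
n1 (P1): max(0, 4) = 4
n2-1 (P2): min(4, 6) = 4
n2-2 (P2): min(6, 2) = 2
n2-3 (P2): min(9, 5) = 5
n2 (P1): max(4, 2, 5) = 5
n0 (P2): min(4, 5) = 4

4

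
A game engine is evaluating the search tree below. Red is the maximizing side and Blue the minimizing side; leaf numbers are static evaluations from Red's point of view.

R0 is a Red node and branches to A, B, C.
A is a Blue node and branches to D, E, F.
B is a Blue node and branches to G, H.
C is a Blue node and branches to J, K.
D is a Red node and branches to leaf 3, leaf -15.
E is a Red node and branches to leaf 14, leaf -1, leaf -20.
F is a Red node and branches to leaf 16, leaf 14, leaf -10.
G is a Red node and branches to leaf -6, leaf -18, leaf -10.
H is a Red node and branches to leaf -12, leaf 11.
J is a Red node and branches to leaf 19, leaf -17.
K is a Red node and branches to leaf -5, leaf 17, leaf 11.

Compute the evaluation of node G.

G (Red): max(-6, -18, -10) = -6

-6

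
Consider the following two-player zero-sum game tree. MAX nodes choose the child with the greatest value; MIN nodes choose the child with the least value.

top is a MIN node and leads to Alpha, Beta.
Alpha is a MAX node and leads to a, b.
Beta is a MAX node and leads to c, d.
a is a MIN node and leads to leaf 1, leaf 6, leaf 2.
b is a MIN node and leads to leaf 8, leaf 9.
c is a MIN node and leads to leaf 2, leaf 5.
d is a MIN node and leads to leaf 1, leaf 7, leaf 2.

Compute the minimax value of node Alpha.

8

a (MIN): min(1, 6, 2) = 1
b (MIN): min(8, 9) = 8
Alpha (MAX): max(1, 8) = 8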